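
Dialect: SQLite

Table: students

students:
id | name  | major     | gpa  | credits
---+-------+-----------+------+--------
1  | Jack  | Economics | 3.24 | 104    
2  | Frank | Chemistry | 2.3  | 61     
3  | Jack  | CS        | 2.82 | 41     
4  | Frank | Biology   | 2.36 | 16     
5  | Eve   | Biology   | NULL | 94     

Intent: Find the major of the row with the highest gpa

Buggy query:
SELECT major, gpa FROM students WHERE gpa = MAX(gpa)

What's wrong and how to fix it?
Bug: WHERE is evaluated per row; an aggregate over the whole table isn't defined there

Fix: Wrap MAX in a scalar subquery so WHERE compares against a single value

Corrected query:
SELECT major, gpa FROM students WHERE gpa = (SELECT MAX(gpa) FROM students)

Result:
major     | gpa 
----------+-----
Economics | 3.24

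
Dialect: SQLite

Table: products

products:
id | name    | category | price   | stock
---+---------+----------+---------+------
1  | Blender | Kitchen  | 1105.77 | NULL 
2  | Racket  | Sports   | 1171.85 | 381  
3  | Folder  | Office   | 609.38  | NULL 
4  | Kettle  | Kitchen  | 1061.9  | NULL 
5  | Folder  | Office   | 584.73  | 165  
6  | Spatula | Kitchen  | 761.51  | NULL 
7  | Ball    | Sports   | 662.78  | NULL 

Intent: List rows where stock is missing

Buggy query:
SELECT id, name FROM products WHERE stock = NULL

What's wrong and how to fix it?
Bug: Comparing to NULL with '=' never matches; NULL = NULL is unknown, not true

Fix: Use IS NULL to test for NULL

Corrected query:
SELECT id, name FROM products WHERE stock IS NULL

Result:
id | name   
---+--------
1  | Blender
3  | Folder 
4  | Kettle 
6  | Spatula
7  | Ball   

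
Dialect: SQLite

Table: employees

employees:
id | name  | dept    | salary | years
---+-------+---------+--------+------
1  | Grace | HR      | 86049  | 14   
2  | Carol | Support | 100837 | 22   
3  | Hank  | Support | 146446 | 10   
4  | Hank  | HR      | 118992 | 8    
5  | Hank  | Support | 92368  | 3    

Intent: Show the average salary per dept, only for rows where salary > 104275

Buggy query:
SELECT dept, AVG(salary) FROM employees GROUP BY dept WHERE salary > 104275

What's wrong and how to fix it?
Bug: WHERE cannot follow GROUP BY

Fix: Move the WHERE clause before GROUP BY

Corrected query:
SELECT dept, AVG(salary) FROM employees WHERE salary > 104275 GROUP BY dept

Result:
dept    | AVG(salary)
--------+------------
HR      | 118992     
Support | 146446     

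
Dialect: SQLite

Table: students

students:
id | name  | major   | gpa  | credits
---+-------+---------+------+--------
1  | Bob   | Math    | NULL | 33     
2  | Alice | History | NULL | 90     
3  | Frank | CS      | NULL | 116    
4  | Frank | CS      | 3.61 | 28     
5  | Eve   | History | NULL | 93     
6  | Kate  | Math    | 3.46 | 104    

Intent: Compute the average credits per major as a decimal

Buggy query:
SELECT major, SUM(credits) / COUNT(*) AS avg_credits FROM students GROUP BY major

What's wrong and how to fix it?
Bug: Both operands are integers, so '/' performs integer division and truncates

Fix: Multiply by 1.0 (or CAST to REAL) to force floating-point division

Corrected query:
SELECT major, SUM(credits) * 1.0 / COUNT(*) AS avg_credits FROM students GROUP BY major

Result:
major   | avg_credits
--------+------------
CS      | 72         
History | 91.5       
Math    | 68.5       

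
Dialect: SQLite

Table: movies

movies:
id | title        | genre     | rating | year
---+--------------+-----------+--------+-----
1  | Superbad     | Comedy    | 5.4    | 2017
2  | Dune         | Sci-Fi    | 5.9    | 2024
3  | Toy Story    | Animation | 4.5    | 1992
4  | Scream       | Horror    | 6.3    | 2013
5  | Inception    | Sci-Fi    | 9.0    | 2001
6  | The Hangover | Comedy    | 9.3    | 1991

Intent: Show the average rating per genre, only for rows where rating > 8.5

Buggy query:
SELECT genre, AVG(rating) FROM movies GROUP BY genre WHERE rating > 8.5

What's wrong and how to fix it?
Bug: Row-level WHERE must come before GROUP BY in the clause order

Fix: Move the WHERE clause before GROUP BY

Corrected query:
SELECT genre, AVG(rating) FROM movies WHERE rating > 8.5 GROUP BY genre

Result:
genre  | AVG(rating)
-------+------------
Comedy | 9.3        
Sci-Fi | 9          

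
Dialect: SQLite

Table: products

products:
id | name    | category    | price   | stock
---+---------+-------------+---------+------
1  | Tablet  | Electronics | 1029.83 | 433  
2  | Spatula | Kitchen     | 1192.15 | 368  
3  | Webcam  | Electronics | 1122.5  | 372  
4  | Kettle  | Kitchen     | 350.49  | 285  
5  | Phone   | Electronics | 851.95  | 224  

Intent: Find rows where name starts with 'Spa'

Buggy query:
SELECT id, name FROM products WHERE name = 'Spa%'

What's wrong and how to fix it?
Bug: '=' compares the literal string including the % character; pattern matching needs LIKE

Fix: Use LIKE for wildcard pattern matching

Corrected query:
SELECT id, name FROM products WHERE name LIKE 'Spa%'

Result:
id | name   
---+--------
2  | Spatula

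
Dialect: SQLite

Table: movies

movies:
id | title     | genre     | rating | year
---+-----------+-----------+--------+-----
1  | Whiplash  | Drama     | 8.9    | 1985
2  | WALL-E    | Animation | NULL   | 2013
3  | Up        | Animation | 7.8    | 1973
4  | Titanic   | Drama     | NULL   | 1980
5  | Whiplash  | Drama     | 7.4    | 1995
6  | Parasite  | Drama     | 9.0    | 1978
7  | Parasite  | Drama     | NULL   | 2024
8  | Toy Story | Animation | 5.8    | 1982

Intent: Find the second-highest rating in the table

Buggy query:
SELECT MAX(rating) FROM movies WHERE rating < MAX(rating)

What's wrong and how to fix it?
Bug: MAX(rating) on the right of the comparison is an aggregate-in-WHERE error

Fix: Compute the overall MAX in a subquery, then take MAX of rows below it

Corrected query:
SELECT MAX(rating) FROM movies WHERE rating < (SELECT MAX(rating) FROM movies)

Result:
MAX(rating)
-----------
8.9        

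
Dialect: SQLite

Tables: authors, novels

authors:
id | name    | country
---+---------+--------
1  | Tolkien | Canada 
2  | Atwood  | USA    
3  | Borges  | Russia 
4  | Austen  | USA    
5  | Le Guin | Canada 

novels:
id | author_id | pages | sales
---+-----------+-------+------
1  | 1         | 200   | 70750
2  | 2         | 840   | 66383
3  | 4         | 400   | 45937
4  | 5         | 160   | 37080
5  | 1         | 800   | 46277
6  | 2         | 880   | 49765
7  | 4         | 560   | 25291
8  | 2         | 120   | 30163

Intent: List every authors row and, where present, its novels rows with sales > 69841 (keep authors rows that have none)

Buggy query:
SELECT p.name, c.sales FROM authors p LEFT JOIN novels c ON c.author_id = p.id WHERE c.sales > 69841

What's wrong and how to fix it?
Bug: A WHERE condition on the right-hand table after LEFT JOIN drops unmatched parents

Fix: Move the right-table condition into the ON clause so unmatched parents are kept

Corrected query:
SELECT p.name, c.sales FROM authors p LEFT JOIN novels c ON c.author_id = p.id AND c.sales > 69841

Result:
name    | sales
--------+------
Tolkien | 70750
Atwood  | NULL 
Borges  | NULL 
Austen  | NULL 
Le Guin | NULL 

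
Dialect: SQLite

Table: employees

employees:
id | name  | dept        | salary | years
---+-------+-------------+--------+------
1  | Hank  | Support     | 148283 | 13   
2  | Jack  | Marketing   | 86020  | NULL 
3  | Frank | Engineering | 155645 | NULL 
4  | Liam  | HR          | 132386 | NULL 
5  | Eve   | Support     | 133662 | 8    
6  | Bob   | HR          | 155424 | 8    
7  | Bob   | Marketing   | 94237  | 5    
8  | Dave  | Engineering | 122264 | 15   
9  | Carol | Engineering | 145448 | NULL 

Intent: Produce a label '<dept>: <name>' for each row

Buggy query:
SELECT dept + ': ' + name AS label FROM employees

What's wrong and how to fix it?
Bug: SQLite uses || for string concatenation; + coerces text to numbers (yielding 0)

Fix: Replace + with || to concatenate text

Corrected query:
SELECT dept || ': ' || name AS label FROM employees

Result:
label             
------------------
Support: Hank     
Marketing: Jack   
Engineering: Frank
HR: Liam          
Support: Eve      
HR: Bob           
Marketing: Bob    
Engineering: Dave 
Engineering: Carol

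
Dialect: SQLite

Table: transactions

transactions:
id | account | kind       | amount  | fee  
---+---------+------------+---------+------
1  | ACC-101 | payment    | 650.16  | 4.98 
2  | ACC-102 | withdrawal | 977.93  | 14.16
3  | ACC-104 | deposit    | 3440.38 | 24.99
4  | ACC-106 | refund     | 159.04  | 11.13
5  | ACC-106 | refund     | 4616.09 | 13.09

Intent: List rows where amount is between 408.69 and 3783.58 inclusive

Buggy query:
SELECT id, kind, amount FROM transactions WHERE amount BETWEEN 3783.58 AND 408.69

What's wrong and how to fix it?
Bug: The bounds are reversed; BETWEEN a AND b requires a <= b to match anything

Fix: Swap the bounds so the smaller value comes first

Corrected query:
SELECT id, kind, amount FROM transactions WHERE amount BETWEEN 408.69 AND 3783.58

Result:
id | kind       | amount 
---+------------+--------
1  | payment    | 650.16 
2  | withdrawal | 977.93 
3  | deposit    | 3440.38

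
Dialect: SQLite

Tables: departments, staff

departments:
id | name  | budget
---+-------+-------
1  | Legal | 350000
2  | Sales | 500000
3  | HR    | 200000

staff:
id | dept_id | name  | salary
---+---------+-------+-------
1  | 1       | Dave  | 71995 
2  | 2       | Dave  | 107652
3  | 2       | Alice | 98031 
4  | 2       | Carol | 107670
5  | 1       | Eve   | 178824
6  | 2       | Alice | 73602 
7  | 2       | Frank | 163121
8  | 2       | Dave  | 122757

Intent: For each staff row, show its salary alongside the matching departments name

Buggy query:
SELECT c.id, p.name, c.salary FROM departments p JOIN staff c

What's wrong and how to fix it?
Bug: JOIN with no ON clause produces a cartesian product; every staff row pairs with every departments row

Fix: Add ON c.dept_id = p.id to the JOIN

Corrected query:
SELECT c.id, p.name, c.salary FROM departments p JOIN staff c ON c.dept_id = p.id

Result:
id | name  | salary
---+-------+-------
1  | Legal | 71995 
2  | Sales | 107652
3  | Sales | 98031 
4  | Sales | 107670
5  | Legal | 178824
6  | Sales | 73602 
7  | Sales | 163121
8  | Sales | 122757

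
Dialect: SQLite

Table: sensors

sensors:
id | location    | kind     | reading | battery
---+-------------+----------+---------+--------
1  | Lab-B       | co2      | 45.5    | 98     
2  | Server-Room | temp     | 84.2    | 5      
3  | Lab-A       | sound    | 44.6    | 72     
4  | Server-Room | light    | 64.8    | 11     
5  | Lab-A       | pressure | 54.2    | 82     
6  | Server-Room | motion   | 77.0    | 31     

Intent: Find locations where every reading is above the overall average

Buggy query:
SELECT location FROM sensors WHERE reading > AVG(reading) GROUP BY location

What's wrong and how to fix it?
Bug: AVG() is an aggregate; it can't sit directly in WHERE

Fix: Compute the overall average in a scalar subquery and compare each group's MIN against it in HAVING

Corrected query:
SELECT location FROM sensors GROUP BY location HAVING MIN(reading) > (SELECT AVG(reading) FROM sensors)

Result:
location   
-----------
Server-Room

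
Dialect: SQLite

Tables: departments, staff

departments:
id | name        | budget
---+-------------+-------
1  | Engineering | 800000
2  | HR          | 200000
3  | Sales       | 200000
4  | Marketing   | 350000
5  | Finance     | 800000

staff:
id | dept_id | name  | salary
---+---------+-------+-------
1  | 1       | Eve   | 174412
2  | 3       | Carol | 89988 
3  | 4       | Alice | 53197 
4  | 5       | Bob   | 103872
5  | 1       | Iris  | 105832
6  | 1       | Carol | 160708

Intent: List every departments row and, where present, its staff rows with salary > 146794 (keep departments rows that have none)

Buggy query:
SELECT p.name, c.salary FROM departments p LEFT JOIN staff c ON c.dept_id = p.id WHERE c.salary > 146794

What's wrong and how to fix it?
Bug: A WHERE condition on the right-hand table after LEFT JOIN drops unmatched parents

Fix: Put 'c.salary > 146794' in the JOIN's ON clause instead of WHERE

Corrected query:
SELECT p.name, c.salary FROM departments p LEFT JOIN staff c ON c.dept_id = p.id AND c.salary > 146794

Result:
name        | salary
------------+-------
Engineering | 160708
Engineering | 174412
HR          | NULL  
Sales       | NULL  
Marketing   | NULL  
Finance     | NULL  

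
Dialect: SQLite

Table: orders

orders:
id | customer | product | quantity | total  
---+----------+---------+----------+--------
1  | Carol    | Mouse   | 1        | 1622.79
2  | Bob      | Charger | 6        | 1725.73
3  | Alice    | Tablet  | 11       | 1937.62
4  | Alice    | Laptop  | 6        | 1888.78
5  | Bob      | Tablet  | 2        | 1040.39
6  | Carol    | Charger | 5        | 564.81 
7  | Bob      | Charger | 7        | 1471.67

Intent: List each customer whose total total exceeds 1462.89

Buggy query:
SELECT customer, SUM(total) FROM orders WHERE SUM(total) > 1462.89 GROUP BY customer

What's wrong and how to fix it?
Bug: WHERE runs before GROUP BY, so aggregates aren't available there

Fix: Move the aggregate condition to a HAVING clause

Corrected query:
SELECT customer, SUM(total) FROM orders GROUP BY customer HAVING SUM(total) > 1462.89

Result:
customer | SUM(total)
---------+-----------
Alice    | 3826.4    
Bob      | 4237.79   
Carol    | 2187.6    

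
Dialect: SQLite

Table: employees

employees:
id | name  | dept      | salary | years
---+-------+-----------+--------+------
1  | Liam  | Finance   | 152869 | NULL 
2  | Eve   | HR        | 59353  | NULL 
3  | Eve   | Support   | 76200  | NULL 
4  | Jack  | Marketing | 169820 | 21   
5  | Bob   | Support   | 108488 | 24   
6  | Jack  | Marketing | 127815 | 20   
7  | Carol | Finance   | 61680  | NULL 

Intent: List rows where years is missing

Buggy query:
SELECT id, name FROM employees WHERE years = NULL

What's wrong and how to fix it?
Bug: Comparing to NULL with '=' never matches; NULL = NULL is unknown, not true

Fix: Use IS NULL to test for NULL

Corrected query:
SELECT id, name FROM employees WHERE years IS NULL

Result:
id | name 
---+------
1  | Liam 
2  | Eve  
3  | Eve  
7  | Carol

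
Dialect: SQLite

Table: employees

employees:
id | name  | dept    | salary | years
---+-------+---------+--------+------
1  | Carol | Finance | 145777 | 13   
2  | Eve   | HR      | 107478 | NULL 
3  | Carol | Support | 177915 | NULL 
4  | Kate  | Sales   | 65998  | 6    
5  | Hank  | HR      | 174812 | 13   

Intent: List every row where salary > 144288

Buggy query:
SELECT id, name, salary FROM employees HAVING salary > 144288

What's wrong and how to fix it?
Bug: HAVING filters the output of aggregation, but this query has no GROUP BY and no aggregate functions, so SQLite rejects it (HAVING clause on a non-aggregate query); the condition here is per row

Fix: Replace HAVING with WHERE since the condition applies to individual rows

Corrected query:
SELECT id, name, salary FROM employees WHERE salary > 144288

Result:
id | name  | salary
---+-------+-------
1  | Carol | 145777
3  | Carol | 177915
5  | Hank  | 174812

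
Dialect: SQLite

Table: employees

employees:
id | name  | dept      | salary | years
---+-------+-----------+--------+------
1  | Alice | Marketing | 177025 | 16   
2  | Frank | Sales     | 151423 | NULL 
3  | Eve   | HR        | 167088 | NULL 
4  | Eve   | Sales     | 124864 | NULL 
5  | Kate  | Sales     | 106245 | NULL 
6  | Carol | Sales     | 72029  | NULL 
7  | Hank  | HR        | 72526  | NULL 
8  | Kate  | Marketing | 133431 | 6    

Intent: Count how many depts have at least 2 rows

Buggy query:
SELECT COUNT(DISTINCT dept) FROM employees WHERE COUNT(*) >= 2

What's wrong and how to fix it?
Bug: COUNT(*) cannot appear in WHERE; the per-group count doesn't exist yet

Fix: Group first with HAVING COUNT(*) >= 2, then COUNT the resulting groups

Corrected query:
SELECT COUNT(*) FROM (SELECT dept FROM employees GROUP BY dept HAVING COUNT(*) >= 2)

Result:
COUNT(*)
--------
3       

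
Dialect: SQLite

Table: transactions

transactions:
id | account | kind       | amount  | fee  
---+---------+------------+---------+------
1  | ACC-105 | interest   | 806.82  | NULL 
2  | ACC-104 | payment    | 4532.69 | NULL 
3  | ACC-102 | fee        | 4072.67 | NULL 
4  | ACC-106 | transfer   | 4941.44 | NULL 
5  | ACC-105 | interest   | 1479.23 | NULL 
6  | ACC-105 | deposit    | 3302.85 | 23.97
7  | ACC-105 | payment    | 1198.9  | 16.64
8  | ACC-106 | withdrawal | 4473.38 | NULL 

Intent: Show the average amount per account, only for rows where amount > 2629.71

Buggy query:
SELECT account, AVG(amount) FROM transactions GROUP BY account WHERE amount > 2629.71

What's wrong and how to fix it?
Bug: WHERE cannot follow GROUP BY

Fix: Place WHERE between FROM and GROUP BY

Corrected query:
SELECT account, AVG(amount) FROM transactions WHERE amount > 2629.71 GROUP BY account

Result:
account | AVG(amount)
--------+------------
ACC-102 | 4072.67    
ACC-104 | 4532.69    
ACC-105 | 3302.85    
ACC-106 | 4707.41    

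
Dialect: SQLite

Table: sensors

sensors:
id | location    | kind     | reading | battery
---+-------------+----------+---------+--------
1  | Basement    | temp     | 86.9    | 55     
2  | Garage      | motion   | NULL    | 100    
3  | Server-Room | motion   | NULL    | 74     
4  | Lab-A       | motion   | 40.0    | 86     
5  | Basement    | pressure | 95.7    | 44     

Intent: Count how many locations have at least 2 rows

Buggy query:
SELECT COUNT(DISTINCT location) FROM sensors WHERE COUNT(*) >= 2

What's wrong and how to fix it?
Bug: WHERE filters individual rows, not groups, so a group-level COUNT is invalid there

Fix: Use a subquery that GROUPs and filters with HAVING, then count its rows

Corrected query:
SELECT COUNT(*) FROM (SELECT location FROM sensors GROUP BY location HAVING COUNT(*) >= 2)

Result:
COUNT(*)
--------
1       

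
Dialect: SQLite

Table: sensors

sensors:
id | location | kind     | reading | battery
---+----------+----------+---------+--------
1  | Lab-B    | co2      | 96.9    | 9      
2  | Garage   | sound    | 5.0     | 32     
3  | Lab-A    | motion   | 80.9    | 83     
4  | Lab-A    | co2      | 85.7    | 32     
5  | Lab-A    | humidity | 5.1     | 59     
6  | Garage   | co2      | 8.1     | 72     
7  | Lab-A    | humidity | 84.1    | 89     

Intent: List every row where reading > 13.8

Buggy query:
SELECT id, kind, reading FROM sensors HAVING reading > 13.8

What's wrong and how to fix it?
Bug: HAVING filters the output of aggregation, but this query has no GROUP BY and no aggregate functions, so SQLite rejects it (HAVING clause on a non-aggregate query); the condition here is per row

Fix: Use WHERE for row-level filtering

Corrected query:
SELECT id, kind, reading FROM sensors WHERE reading > 13.8

Result:
id | kind     | reading
---+----------+--------
1  | co2      | 96.9   
3  | motion   | 80.9   
4  | co2      | 85.7   
7  | humidity | 84.1   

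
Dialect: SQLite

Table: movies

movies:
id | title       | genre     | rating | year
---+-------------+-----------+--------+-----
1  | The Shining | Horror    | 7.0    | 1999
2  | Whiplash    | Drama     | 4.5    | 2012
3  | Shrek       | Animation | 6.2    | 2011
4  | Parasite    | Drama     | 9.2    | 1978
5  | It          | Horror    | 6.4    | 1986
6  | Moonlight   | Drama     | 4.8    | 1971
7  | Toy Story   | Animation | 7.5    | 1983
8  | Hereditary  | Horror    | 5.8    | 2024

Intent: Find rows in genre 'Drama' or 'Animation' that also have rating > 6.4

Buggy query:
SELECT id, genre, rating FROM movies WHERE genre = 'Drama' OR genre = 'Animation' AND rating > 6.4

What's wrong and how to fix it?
Bug: Without parentheses, AND is evaluated before OR, so the rating filter only applies to the 'Animation' branch

Fix: Group the OR with parentheses (or use IN), then AND the threshold

Corrected query:
SELECT id, genre, rating FROM movies WHERE (genre = 'Drama' OR genre = 'Animation') AND rating > 6.4

Result:
id | genre     | rating
---+-----------+-------
4  | Drama     | 9.2   
7  | Animation | 7.5   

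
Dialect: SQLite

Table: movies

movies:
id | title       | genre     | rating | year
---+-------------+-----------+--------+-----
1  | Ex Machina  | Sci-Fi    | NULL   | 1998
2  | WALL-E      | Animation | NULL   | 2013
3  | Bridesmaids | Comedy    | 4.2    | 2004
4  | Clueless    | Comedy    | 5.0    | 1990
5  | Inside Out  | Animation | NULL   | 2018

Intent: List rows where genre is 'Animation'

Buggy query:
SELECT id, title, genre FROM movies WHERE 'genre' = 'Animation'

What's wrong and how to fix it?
Bug: 'genre' in single quotes is a string literal, not the column; the comparison is literal-vs-literal and never true

Fix: Reference the column as genre without single quotes

Corrected query:
SELECT id, title, genre FROM movies WHERE genre = 'Animation'

Result:
id | title      | genre    
---+------------+----------
2  | WALL-E     | Animation
5  | Inside Out | Animation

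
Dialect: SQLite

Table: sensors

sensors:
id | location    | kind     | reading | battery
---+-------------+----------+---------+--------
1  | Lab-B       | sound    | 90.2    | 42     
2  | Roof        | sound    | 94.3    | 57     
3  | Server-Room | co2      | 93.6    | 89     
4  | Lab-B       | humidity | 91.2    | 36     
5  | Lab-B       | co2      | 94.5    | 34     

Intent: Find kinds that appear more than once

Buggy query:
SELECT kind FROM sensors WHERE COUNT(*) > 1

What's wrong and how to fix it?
Bug: WHERE can't reference COUNT(*); aggregates are computed after WHERE

Fix: Group first, then use HAVING for the count condition

Corrected query:
SELECT kind FROM sensors GROUP BY kind HAVING COUNT(*) > 1

Result:
kind 
-----
co2  
sound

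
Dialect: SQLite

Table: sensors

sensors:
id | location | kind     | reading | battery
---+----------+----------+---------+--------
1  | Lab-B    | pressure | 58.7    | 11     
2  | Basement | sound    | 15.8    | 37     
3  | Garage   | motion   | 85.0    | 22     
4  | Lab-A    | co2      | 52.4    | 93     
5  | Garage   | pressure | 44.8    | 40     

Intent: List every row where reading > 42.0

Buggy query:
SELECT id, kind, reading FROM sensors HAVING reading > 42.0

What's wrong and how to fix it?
Bug: This is a non-aggregate query (no GROUP BY, no aggregates), so in SQLite the HAVING clause is invalid here; a row-level condition belongs in WHERE

Fix: Use WHERE for row-level filtering

Corrected query:
SELECT id, kind, reading FROM sensors WHERE reading > 42.0

Result:
id | kind     | reading
---+----------+--------
1  | pressure | 58.7   
3  | motion   | 85     
4  | co2      | 52.4   
5  | pressure | 44.8   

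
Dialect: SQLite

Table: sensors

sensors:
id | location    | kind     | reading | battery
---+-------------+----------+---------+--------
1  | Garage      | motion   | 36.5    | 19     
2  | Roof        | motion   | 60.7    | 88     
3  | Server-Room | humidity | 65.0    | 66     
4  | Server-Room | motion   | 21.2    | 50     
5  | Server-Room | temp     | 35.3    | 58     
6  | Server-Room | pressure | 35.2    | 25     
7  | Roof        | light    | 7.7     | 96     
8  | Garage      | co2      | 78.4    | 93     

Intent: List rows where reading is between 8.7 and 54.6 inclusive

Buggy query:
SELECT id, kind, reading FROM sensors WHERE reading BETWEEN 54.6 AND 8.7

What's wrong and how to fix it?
Bug: The bounds are reversed; BETWEEN a AND b requires a <= b to match anything

Fix: Write BETWEEN 8.7 AND 54.6

Corrected query:
SELECT id, kind, reading FROM sensors WHERE reading BETWEEN 8.7 AND 54.6

Result:
id | kind     | reading
---+----------+--------
1  | motion   | 36.5   
4  | motion   | 21.2   
5  | temp     | 35.3   
6  | pressure | 35.2   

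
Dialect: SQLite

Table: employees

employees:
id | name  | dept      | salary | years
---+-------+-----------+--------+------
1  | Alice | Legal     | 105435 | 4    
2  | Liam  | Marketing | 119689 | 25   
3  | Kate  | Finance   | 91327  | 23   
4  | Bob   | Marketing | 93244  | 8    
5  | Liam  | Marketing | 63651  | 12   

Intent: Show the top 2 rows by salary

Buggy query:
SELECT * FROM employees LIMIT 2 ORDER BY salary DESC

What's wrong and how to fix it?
Bug: LIMIT must come after ORDER BY

Fix: Sort with ORDER BY, then apply LIMIT

Corrected query:
SELECT * FROM employees ORDER BY salary DESC LIMIT 2

Result:
id | name  | dept      | salary | years
---+-------+-----------+--------+------
2  | Liam  | Marketing | 119689 | 25   
1  | Alice | Legal     | 105435 | 4    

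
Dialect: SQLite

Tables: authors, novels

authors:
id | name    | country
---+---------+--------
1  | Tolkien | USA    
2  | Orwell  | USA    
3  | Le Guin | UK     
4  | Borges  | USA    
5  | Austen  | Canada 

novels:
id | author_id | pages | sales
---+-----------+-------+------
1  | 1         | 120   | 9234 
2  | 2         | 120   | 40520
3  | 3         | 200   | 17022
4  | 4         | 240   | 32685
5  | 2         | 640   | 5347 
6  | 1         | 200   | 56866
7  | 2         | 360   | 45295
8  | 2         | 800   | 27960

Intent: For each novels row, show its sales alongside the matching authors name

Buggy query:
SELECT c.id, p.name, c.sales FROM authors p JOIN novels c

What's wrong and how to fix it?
Bug: Missing join condition: each novels row is matched to all authors rows instead of just its own

Fix: Specify the join condition linking the foreign key to the parent id

Corrected query:
SELECT c.id, p.name, c.sales FROM authors p JOIN novels c ON c.author_id = p.id

Result:
id | name    | sales
---+---------+------
1  | Tolkien | 9234 
2  | Orwell  | 40520
3  | Le Guin | 17022
4  | Borges  | 32685
5  | Orwell  | 5347 
6  | Tolkien | 56866
7  | Orwell  | 45295
8  | Orwell  | 27960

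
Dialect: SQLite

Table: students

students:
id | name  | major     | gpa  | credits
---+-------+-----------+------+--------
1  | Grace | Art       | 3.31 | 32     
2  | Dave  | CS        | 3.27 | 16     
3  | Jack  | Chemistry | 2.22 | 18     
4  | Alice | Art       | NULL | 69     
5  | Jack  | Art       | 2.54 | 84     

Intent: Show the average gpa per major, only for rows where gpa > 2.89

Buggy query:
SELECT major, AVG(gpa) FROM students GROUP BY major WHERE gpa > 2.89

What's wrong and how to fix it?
Bug: WHERE cannot follow GROUP BY

Fix: Place WHERE between FROM and GROUP BY

Corrected query:
SELECT major, AVG(gpa) FROM students WHERE gpa > 2.89 GROUP BY major

Result:
major | AVG(gpa)
------+---------
Art   | 3.31    
CS    | 3.27    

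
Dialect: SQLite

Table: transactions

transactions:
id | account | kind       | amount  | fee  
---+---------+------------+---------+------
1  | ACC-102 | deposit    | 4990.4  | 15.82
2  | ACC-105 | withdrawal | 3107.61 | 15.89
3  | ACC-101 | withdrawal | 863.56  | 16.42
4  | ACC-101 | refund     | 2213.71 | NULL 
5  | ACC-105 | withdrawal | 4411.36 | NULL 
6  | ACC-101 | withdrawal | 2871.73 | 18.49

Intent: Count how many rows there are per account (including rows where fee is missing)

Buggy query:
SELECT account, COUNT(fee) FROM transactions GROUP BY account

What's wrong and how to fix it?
Bug: COUNT(column) counts non-NULL values only; rows with NULL fee aren't counted

Fix: Replace COUNT(fee) with COUNT(*)

Corrected query:
SELECT account, COUNT(*) FROM transactions GROUP BY account

Result:
account | COUNT(*)
--------+---------
ACC-101 | 3       
ACC-102 | 1       
ACC-105 | 2       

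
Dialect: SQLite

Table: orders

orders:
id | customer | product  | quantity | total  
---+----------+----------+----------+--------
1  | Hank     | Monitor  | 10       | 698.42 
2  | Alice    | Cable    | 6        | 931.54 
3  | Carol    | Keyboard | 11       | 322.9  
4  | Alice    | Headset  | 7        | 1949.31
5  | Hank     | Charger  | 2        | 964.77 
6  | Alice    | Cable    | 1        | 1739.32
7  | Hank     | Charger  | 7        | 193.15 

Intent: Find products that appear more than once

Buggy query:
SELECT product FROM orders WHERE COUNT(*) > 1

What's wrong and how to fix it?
Bug: COUNT(*) is an aggregate and cannot be used in WHERE

Fix: GROUP BY product, then filter groups with HAVING COUNT(*) > 1

Corrected query:
SELECT product FROM orders GROUP BY product HAVING COUNT(*) > 1

Result:
product
-------
Cable  
Charger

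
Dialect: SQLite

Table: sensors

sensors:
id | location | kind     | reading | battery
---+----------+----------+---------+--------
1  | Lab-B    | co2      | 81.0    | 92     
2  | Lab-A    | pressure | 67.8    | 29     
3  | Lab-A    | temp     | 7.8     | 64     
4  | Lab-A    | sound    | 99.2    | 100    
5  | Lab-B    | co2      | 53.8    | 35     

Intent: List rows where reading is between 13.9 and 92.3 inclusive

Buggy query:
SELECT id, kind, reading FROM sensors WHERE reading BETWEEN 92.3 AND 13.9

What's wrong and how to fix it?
Bug: The bounds are reversed; BETWEEN a AND b requires a <= b to match anything

Fix: Write BETWEEN 13.9 AND 92.3

Corrected query:
SELECT id, kind, reading FROM sensors WHERE reading BETWEEN 13.9 AND 92.3

Result:
id | kind     | reading
---+----------+--------
1  | co2      | 81     
2  | pressure | 67.8   
5  | co2      | 53.8   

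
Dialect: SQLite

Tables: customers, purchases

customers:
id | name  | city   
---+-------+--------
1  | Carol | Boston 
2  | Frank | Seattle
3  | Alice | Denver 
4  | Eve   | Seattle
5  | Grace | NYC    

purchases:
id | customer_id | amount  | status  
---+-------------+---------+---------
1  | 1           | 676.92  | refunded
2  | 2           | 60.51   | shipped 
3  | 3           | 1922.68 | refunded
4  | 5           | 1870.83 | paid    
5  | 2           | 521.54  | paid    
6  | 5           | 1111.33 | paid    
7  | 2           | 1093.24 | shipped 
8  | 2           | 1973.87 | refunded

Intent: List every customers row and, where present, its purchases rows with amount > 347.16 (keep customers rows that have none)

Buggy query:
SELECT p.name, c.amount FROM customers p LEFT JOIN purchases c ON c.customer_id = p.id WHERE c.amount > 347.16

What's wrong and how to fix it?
Bug: A WHERE condition on the right-hand table after LEFT JOIN drops unmatched parents

Fix: Move the right-table condition into the ON clause so unmatched parents are kept

Corrected query:
SELECT p.name, c.amount FROM customers p LEFT JOIN purchases c ON c.customer_id = p.id AND c.amount > 347.16

Result:
name  | amount 
------+--------
Carol | 676.92 
Frank | 521.54 
Frank | 1093.24
Frank | 1973.87
Alice | 1922.68
Eve   | NULL   
Grace | 1111.33
Grace | 1870.83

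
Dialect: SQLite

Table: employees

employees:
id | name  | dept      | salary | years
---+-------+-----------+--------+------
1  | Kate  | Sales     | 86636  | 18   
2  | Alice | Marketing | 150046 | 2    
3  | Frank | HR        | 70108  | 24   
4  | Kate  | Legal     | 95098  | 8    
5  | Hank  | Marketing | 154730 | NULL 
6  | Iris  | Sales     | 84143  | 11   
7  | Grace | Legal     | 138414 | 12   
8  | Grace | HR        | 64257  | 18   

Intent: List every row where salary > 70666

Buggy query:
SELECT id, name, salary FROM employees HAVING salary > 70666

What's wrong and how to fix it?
Bug: HAVING filters the output of aggregation, but this query has no GROUP BY and no aggregate functions, so SQLite rejects it (HAVING clause on a non-aggregate query); the condition here is per row

Fix: Use WHERE for row-level filtering

Corrected query:
SELECT id, name, salary FROM employees WHERE salary > 70666

Result:
id | name  | salary
---+-------+-------
1  | Kate  | 86636 
2  | Alice | 150046
4  | Kate  | 95098 
5  | Hank  | 154730
6  | Iris  | 84143 
7  | Grace | 138414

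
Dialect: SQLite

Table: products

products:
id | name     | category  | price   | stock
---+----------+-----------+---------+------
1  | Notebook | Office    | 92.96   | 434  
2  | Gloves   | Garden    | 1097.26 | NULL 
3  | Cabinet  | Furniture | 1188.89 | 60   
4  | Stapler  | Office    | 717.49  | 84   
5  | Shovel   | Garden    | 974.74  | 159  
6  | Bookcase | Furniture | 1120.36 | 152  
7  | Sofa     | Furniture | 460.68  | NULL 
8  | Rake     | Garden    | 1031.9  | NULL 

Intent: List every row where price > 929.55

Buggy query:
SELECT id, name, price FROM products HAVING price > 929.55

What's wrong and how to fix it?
Bug: HAVING filters the output of aggregation, but this query has no GROUP BY and no aggregate functions, so SQLite rejects it (HAVING clause on a non-aggregate query); the condition here is per row

Fix: Use WHERE for row-level filtering

Corrected query:
SELECT id, name, price FROM products WHERE price > 929.55

Result:
id | name     | price  
---+----------+--------
2  | Gloves   | 1097.26
3  | Cabinet  | 1188.89
5  | Shovel   | 974.74 
6  | Bookcase | 1120.36
8  | Rake     | 1031.9 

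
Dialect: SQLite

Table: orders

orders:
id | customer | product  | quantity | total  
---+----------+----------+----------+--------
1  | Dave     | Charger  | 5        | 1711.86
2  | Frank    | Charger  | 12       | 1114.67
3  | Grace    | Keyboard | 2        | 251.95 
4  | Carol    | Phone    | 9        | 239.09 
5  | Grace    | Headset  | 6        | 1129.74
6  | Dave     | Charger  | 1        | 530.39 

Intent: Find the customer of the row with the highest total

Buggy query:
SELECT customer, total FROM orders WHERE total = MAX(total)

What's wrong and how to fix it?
Bug: MAX(total) is an aggregate and cannot be used directly in WHERE

Fix: Wrap MAX in a scalar subquery so WHERE compares against a single value

Corrected query:
SELECT customer, total FROM orders WHERE total = (SELECT MAX(total) FROM orders)

Result:
customer | total  
---------+--------
Dave     | 1711.86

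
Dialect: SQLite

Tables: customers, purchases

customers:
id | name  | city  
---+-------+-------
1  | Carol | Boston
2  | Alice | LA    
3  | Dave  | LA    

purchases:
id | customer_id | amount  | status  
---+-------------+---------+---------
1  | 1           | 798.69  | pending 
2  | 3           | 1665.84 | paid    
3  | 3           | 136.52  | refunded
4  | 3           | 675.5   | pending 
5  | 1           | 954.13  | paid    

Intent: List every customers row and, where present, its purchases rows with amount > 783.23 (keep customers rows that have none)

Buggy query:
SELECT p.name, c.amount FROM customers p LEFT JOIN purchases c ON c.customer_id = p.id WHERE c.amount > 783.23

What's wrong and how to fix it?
Bug: Filtering c.amount in WHERE discards the NULL rows produced by LEFT JOIN, turning it into an inner join

Fix: Move the right-table condition into the ON clause so unmatched parents are kept

Corrected query:
SELECT p.name, c.amount FROM customers p LEFT JOIN purchases c ON c.customer_id = p.id AND c.amount > 783.23

Result:
name  | amount 
------+--------
Carol | 798.69 
Carol | 954.13 
Alice | NULL   
Dave  | 1665.84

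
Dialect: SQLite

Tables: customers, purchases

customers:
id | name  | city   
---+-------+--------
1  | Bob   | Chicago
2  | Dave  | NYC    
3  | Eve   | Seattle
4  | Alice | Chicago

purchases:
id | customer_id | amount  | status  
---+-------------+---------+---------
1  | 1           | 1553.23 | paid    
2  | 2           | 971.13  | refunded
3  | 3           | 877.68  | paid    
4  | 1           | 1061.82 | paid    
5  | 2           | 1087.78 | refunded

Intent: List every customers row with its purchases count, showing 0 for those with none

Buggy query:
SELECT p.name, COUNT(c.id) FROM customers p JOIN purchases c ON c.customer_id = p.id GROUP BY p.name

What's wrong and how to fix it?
Bug: An inner join excludes parents with zero children

Fix: Switch to LEFT JOIN to retain unmatched parent rows

Corrected query:
SELECT p.name, COUNT(c.id) FROM customers p LEFT JOIN purchases c ON c.customer_id = p.id GROUP BY p.name

Result:
name  | COUNT(c.id)
------+------------
Alice | 0          
Bob   | 2          
Dave  | 2          
Eve   | 1          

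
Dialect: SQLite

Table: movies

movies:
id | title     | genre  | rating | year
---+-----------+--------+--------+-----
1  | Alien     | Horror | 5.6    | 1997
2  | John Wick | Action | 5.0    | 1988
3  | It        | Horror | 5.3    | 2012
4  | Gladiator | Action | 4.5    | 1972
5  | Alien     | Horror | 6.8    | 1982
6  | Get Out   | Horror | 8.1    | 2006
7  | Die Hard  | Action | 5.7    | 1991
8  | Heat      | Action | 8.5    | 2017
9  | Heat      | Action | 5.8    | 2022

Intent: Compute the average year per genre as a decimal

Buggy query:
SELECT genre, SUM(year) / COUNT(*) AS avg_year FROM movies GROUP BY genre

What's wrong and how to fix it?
Bug: Both operands are integers, so '/' performs integer division and truncates

Fix: Cast one side to REAL so the division keeps the fractional part

Corrected query:
SELECT genre, SUM(year) * 1.0 / COUNT(*) AS avg_year FROM movies GROUP BY genre

Result:
genre  | avg_year
-------+---------
Action | 1998    
Horror | 1999.25 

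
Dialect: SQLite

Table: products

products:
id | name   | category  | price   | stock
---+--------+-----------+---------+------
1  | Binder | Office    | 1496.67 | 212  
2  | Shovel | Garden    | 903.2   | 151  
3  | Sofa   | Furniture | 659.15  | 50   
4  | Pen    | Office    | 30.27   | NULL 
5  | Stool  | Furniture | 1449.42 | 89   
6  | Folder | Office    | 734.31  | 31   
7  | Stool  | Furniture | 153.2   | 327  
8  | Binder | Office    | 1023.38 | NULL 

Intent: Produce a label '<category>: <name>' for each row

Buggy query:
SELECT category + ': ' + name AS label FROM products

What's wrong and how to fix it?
Bug: '+' is numeric addition; on text columns SQLite converts them to 0 instead of concatenating

Fix: Use the || operator for string concatenation

Corrected query:
SELECT category || ': ' || name AS label FROM products

Result:
label           
----------------
Office: Binder  
Garden: Shovel  
Furniture: Sofa 
Office: Pen     
Furniture: Stool
Office: Folder  
Furniture: Stool
Office: Binder  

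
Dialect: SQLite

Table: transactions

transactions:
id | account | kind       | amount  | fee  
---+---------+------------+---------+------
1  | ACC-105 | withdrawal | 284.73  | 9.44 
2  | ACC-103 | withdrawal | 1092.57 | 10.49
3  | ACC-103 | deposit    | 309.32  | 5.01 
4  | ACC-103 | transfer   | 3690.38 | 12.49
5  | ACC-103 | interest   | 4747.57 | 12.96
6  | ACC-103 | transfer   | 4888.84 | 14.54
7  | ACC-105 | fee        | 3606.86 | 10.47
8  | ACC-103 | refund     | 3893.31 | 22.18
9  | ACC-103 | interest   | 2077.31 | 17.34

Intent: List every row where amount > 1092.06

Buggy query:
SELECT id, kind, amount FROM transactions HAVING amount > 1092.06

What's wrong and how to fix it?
Bug: This is a non-aggregate query (no GROUP BY, no aggregates), so in SQLite the HAVING clause is invalid here; a row-level condition belongs in WHERE

Fix: Use WHERE for row-level filtering

Corrected query:
SELECT id, kind, amount FROM transactions WHERE amount > 1092.06

Result:
id | kind       | amount 
---+------------+--------
2  | withdrawal | 1092.57
4  | transfer   | 3690.38
5  | interest   | 4747.57
6  | transfer   | 4888.84
7  | fee        | 3606.86
8  | refund     | 3893.31
9  | interest   | 2077.31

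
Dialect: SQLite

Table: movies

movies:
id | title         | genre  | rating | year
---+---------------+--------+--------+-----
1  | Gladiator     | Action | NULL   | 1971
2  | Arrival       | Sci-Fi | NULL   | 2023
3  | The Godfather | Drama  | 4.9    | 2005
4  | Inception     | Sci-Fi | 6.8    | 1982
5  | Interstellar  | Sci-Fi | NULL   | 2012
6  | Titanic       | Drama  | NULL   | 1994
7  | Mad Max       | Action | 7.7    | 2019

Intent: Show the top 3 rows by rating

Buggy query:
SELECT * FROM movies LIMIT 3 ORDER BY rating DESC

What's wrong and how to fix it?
Bug: LIMIT must come after ORDER BY

Fix: Swap the clauses: ORDER BY first, then LIMIT

Corrected query:
SELECT * FROM movies ORDER BY rating DESC LIMIT 3

Result:
id | title         | genre  | rating | year
---+---------------+--------+--------+-----
7  | Mad Max       | Action | 7.7    | 2019
4  | Inception     | Sci-Fi | 6.8    | 1982
3  | The Godfather | Drama  | 4.9    | 2005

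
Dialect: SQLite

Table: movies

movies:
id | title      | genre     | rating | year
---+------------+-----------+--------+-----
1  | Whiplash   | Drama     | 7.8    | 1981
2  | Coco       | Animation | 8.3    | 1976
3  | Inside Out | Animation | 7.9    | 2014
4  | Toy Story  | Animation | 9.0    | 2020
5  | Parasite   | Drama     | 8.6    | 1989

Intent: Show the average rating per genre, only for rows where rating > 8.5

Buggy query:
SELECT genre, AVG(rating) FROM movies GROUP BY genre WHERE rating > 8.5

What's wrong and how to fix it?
Bug: Row-level WHERE must come before GROUP BY in the clause order

Fix: Place WHERE between FROM and GROUP BY

Corrected query:
SELECT genre, AVG(rating) FROM movies WHERE rating > 8.5 GROUP BY genre

Result:
genre     | AVG(rating)
----------+------------
Animation | 9          
Drama     | 8.6        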